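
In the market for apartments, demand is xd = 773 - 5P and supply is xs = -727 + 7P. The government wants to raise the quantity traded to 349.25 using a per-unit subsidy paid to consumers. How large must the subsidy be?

Required subsidy s = 69 per unit

At x = 349.25, invert demand for the buyer price: Pb = (773 − 349.25)/5 = 84.75; invert supply for the seller price: Ps = (349.25 − (-727))/7 = 153.75.
The subsidy must fill the gap: s = Ps − Pb = 153.75 − 84.75 = 69.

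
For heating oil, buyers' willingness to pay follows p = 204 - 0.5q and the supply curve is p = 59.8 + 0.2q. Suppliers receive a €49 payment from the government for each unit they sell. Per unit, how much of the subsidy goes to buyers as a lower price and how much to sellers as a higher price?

Pre-subsidy: 204 - 0.5q = 59.8 + 0.2q gives q* = 206 and p* = 101.
With the subsidy, sellers receive ps = pb + 49 for each unit, where pb is the price buyers pay.
On the curves, pb = 204 - 0.5q and ps = 59.8 + 0.2q; the wedge ps − pb = 49 gives 59.8 + 0.2q − (204 - 0.5q) = 49, so q' = 276.
Then pb = 204 − 0.5·276 = 66 and ps = 59.8 + 0.2·276 = 115.
Buyers' price falls by p* − pb = 101 − 66 = 35; sellers' price rises by ps − p* = 115 − 101 = 14.

Buyers gain €35 per unit; sellers gain €14 per unit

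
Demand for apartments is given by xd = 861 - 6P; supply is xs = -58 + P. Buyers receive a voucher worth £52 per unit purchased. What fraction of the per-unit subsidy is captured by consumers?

Pre-subsidy: 861 - 6P = -58 + P gives P* = 919/7, x* = 513/7.
With the rebate, buyers effectively pay Pb = Ps − 52, where Ps is the price sellers receive.
Demand in terms of Ps becomes xd = 861 − 6(Ps − 52) = 1173 - 6Ps. Setting this equal to supply: 1173 - 6Ps = -58 + Ps, so Ps = 1231/7.
Buyers pay Pb = 1231/7 − 52 = 867/7; x' = -58 + 1·(1231/7) = 825/7.
Buyers' price falls by P* − Pb = 919/7 − 867/7 = 52/7; sellers' price rises by Ps − P* = 1231/7 − 919/7 = 312/7.
So consumers capture (52/7)/52 = 1/7 of each unit of subsidy.

Consumer share = 1/7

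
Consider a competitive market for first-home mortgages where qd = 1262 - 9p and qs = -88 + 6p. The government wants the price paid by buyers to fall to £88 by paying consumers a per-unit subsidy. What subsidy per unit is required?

At a buyer price of 88, quantity demanded is 1262 − 9·88 = 470.
Sellers supply 470 only when they receive ps with -88 + 6·ps = 470, i.e. ps = 93.
s = ps − pb = 93 − 88 = 5.

Required subsidy s = £5 per unit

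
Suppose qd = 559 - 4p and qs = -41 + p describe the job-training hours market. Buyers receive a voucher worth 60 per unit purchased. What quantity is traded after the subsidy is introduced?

Pre-subsidy: 559 - 4p = -41 + p gives p* = 120, q* = 79.
With the rebate, buyers effectively pay pb = ps − 60, where ps is the price sellers receive.
Demand in terms of ps becomes qd = 559 − 4(ps − 60) = 799 - 4ps. Setting this equal to supply: 799 - 4ps = -41 + ps, so ps = 168.
Buyers pay pb = 168 − 60 = 108; q' = -41 + 1·168 = 127.

q' = 127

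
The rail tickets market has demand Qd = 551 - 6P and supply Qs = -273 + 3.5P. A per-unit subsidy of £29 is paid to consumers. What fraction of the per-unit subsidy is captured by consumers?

Pre-subsidy: 551 - 6P = -273 + 3.5P gives P* = 1648/19, Q* = 581/19.
With the rebate, buyers effectively pay Pb = Ps − 29, where Ps is the price sellers receive.
Demand in terms of Ps becomes Qd = 551 − 6(Ps − 29) = 725 - 6Ps. Setting this equal to supply: 725 - 6Ps = -273 + 3.5Ps, so Ps = 1996/19.
Buyers pay Pb = 1996/19 − 29 = 1445/19; Q' = -273 + 3.5·(1996/19) = 1799/19.
Buyers' price falls by P* − Pb = 1648/19 − 1445/19 = 203/19; sellers' price rises by Ps − P* = 1996/19 − 1648/19 = 348/19.
So consumers capture (203/19)/29 = 7/19 of each unit of subsidy.

Consumer share = 7/19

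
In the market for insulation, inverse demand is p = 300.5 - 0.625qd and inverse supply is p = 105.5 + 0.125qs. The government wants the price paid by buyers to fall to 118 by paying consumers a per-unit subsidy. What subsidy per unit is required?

Required subsidy s = 24 per unit

At a buyer price of 118, quantity demanded is 480.8 − 1.6·118 = 292.
Sellers supply 292 only when they receive ps = 105.5 + 0.125·292 = 142.
s = ps − pb = 142 − 118 = 24.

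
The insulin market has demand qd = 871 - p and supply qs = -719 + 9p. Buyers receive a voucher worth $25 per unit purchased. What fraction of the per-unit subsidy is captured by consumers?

Pre-subsidy: 871 - p = -719 + 9p gives p* = 159, q* = 712.
With the rebate, buyers effectively pay pb = ps − 25, where ps is the price sellers receive.
Demand in terms of ps becomes qd = 871 − 1(ps − 25) = 896 - ps. Setting this equal to supply: 896 - ps = -719 + 9ps, so ps = 161.5.
Buyers pay pb = 161.5 − 25 = 136.5; q' = -719 + 9·161.5 = 734.5.
Buyers' price falls by p* − pb = 159 − 136.5 = 22.5; sellers' price rises by ps − p* = 161.5 − 159 = 2.5.
So consumers capture 22.5/25 = 0.9 of each unit of subsidy.

Consumer share = 0.9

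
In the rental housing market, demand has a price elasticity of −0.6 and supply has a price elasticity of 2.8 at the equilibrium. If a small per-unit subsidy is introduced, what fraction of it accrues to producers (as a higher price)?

For a small subsidy around the equilibrium, the benefit split depends on the relative slopes, which at a point are proportional to the elasticities.
Buyer share = εs/(εs + |εd|) = 2.8/(2.8 + 0.6) = 14/17; seller share = |εd|/(εs + |εd|) = 3/17.
So producers capture 3/17 of the subsidy.

Producer share = 3/17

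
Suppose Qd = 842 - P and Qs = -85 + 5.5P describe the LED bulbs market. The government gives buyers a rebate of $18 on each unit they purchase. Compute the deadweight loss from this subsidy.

Pre-subsidy: 842 - P = -85 + 5.5P gives P* = 1854/13, Q* = 9092/13.
With the rebate, buyers effectively pay Pb = Ps − 18, where Ps is the price sellers receive.
Demand in terms of Ps becomes Qd = 842 − 1(Ps − 18) = 860 - Ps. Setting this equal to supply: 860 - Ps = -85 + 5.5Ps, so Ps = 1890/13.
Buyers pay Pb = 1890/13 − 18 = 1656/13; Q' = -85 + 5.5·(1890/13) = 9290/13.
The subsidy expands output by 9290/13 − 9092/13 = 198/13 past the efficient level; on those units the gap between marginal cost and willingness to pay runs from 0 up to 18.
DWL = ½ × 18 × 198/13 = 1782/13.

Deadweight loss = 1782/13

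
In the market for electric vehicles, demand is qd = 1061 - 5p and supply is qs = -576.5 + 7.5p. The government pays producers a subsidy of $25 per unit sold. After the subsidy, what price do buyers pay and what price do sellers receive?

Buyers pay $116; sellers receive $141

Pre-subsidy: 1061 - 5p = -576.5 + 7.5p gives p* = 131, q* = 406.
With the subsidy, sellers receive ps = pb + 25 for each unit, where pb is the price buyers pay.
Supply in terms of pb becomes qs = -576.5 + 7.5(pb + 25) = -389 + 7.5pb. Setting this equal to demand: 1061 - 5pb = -389 + 7.5pb, so pb = 116.
Sellers receive ps = 116 + 25 = 141; q' = 1061 − 5·116 = 481.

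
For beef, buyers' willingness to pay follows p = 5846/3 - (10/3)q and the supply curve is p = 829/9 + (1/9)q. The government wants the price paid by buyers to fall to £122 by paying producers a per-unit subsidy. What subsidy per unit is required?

Required subsidy s = £31 per unit

At a buyer price of 122, quantity demanded is 584.6 − 0.3·122 = 548.
Sellers supply 548 only when they receive ps = 829/9 + (1/9)·548 = 153.
s = ps − pb = 153 − 122 = 31.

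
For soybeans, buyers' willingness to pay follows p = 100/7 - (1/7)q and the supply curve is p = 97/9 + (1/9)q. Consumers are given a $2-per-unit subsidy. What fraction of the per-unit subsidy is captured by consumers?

Pre-subsidy: 100/7 - (1/7)q = 97/9 + (1/9)q gives q* = 13.8125 and p* = 12.3125.
With the rebate, buyers effectively pay pb = ps − 2, where ps is the price sellers receive.
On the curves, pb = 100/7 - (1/7)q and ps = 97/9 + (1/9)q; the wedge ps − pb = 2 gives 97/9 + (1/9)q − (100/7 - (1/7)q) = 2, so q' = 21.6875.
Then pb = 100/7 − (1/7)·21.6875 = 11.1875 and ps = 97/9 + (1/9)·21.6875 = 13.1875.
Buyers' price falls by p* − pb = 12.3125 − 11.1875 = 1.125; sellers' price rises by ps − p* = 13.1875 − 12.3125 = 0.875.
So consumers capture 1.125/2 = 0.5625 of each unit of subsidy.

Consumer share = 0.5625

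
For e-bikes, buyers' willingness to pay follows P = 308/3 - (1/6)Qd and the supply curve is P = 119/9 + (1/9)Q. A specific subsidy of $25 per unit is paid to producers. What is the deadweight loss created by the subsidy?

Deadweight loss = $1125

Pre-subsidy: 308/3 - (1/6)Q = 119/9 + (1/9)Q gives Q* = 322 and P* = 49.
With the subsidy, sellers receive Ps = Pb + 25 for each unit, where Pb is the price buyers pay.
On the curves, Pb = 308/3 - (1/6)Q and Ps = 119/9 + (1/9)Q; the wedge Ps − Pb = 25 gives 119/9 + (1/9)Q − (308/3 - (1/6)Q) = 25, so Q' = 412.
Then Pb = 308/3 − (1/6)·412 = 34 and Ps = 119/9 + (1/9)·412 = 59.
The subsidy expands output by 412 − 322 = 90 past the efficient level; on those units the gap between marginal cost and willingness to pay runs from 0 up to 25.
DWL = ½ × 25 × 90 = 1125.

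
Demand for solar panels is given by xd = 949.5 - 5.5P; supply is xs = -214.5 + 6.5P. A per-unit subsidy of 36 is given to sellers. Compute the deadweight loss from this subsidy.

Pre-subsidy: 949.5 - 5.5P = -214.5 + 6.5P gives P* = 97, x* = 416.
With the subsidy, sellers receive Ps = Pb + 36 for each unit, where Pb is the price buyers pay.
Supply in terms of Pb becomes xs = -214.5 + 6.5(Pb + 36) = 19.5 + 6.5Pb. Setting this equal to demand: 949.5 - 5.5Pb = 19.5 + 6.5Pb, so Pb = 77.5.
Sellers receive Ps = 77.5 + 36 = 113.5; x' = 949.5 − 5.5·77.5 = 523.25.
The subsidy expands output by 523.25 − 416 = 107.25 past the efficient level; on those units the gap between marginal cost and willingness to pay runs from 0 up to 36.
DWL = ½ × 36 × 107.25 = 1930.5.

Deadweight loss = 1930.5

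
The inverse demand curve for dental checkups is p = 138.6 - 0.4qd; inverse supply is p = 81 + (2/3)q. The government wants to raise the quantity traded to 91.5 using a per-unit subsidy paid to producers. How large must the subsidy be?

At q = 91.5, from the demand curve buyers pay pb = 138.6 − 0.4·91.5 = 102; from the supply curve sellers need ps = 81 + (2/3)·91.5 = 142.
The subsidy must fill the gap: s = ps − pb = 142 − 102 = 40.

Required subsidy s = 40 per unit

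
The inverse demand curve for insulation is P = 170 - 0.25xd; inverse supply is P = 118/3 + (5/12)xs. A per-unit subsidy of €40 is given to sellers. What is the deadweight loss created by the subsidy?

Pre-subsidy: 170 - 0.25x = 118/3 + (5/12)x gives x* = 196 and P* = 121.
With the subsidy, sellers receive Ps = Pb + 40 for each unit, where Pb is the price buyers pay.
On the curves, Pb = 170 - 0.25x and Ps = 118/3 + (5/12)x; the wedge Ps − Pb = 40 gives 118/3 + (5/12)x − (170 - 0.25x) = 40, so x' = 256.
Then Pb = 170 − 0.25·256 = 106 and Ps = 118/3 + (5/12)·256 = 146.
The subsidy expands output by 256 − 196 = 60 past the efficient level; on those units the gap between marginal cost and willingness to pay runs from 0 up to 40.
DWL = ½ × 40 × 60 = 1200.

Deadweight loss = €1200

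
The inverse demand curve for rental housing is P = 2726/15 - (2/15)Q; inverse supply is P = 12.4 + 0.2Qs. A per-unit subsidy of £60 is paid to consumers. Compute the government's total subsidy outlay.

Pre-subsidy: 2726/15 - (2/15)Q = 12.4 + 0.2Q gives Q* = 508 and P* = 114.
With the rebate, buyers effectively pay Pb = Ps − 60, where Ps is the price sellers receive.
On the curves, Pb = 2726/15 - (2/15)Q and Ps = 12.4 + 0.2Q; the wedge Ps − Pb = 60 gives 12.4 + 0.2Q − (2726/15 - (2/15)Q) = 60, so Q' = 688.
Then Pb = 2726/15 − (2/15)·688 = 90 and Ps = 12.4 + 0.2·688 = 150.
Government outlay = subsidy × quantity = 60 × 688 = 41280.

Government cost = £41280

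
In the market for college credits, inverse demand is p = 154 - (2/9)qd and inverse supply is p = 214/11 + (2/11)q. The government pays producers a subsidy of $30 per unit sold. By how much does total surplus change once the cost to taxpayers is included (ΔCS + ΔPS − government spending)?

Pre-subsidy: 154 - (2/9)q = 214/11 + (2/11)q gives q* = 333 and p* = 80.
With the subsidy, sellers receive ps = pb + 30 for each unit, where pb is the price buyers pay.
On the curves, pb = 154 - (2/9)q and ps = 214/11 + (2/11)q; the wedge ps − pb = 30 gives 214/11 + (2/11)q − (154 - (2/9)q) = 30, so q' = 407.25.
Then pb = 154 − (2/9)·407.25 = 63.5 and ps = 214/11 + (2/11)·407.25 = 93.5.
ΔCS = ½(333 + 407.25)(80 − 63.5) = 6107.0625; ΔPS = ½(333 + 407.25)(93.5 − 80) = 4996.6875.
Government spending = 30 × 407.25 = 12217.5.
Net change = 6107.0625 + 4996.6875 − 12217.5 = -1113.75. The loss equals the DWL triangle ½·30·74.25.

Net change in total surplus = -$1113.75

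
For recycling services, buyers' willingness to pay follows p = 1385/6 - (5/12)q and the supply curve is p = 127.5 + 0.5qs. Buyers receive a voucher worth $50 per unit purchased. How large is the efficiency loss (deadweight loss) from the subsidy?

Pre-subsidy: 1385/6 - (5/12)q = 127.5 + 0.5q gives q* = 1240/11 and p* = 4045/22.
With the rebate, buyers effectively pay pb = ps − 50, where ps is the price sellers receive.
On the curves, pb = 1385/6 - (5/12)q and ps = 127.5 + 0.5q; the wedge ps − pb = 50 gives 127.5 + 0.5q − (1385/6 - (5/12)q) = 50, so q' = 1840/11.
Then pb = 1385/6 − (5/12)·(1840/11) = 3545/22 and ps = 127.5 + 0.5·(1840/11) = 4645/22.
The subsidy expands output by 1840/11 − 1240/11 = 600/11 past the efficient level; on those units the gap between marginal cost and willingness to pay runs from 0 up to 50.
DWL = ½ × 50 × 600/11 = 15000/11.

Deadweight loss = 15000/11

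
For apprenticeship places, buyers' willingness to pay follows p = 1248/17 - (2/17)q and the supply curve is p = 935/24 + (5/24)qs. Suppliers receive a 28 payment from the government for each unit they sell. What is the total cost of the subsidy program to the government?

Pre-subsidy: 1248/17 - (2/17)q = 935/24 + (5/24)q gives q* = 14057/133 and p* = 8110/133.
With the subsidy, sellers receive ps = pb + 28 for each unit, where pb is the price buyers pay.
On the curves, pb = 1248/17 - (2/17)q and ps = 935/24 + (5/24)q; the wedge ps − pb = 28 gives 935/24 + (5/24)q − (1248/17 - (2/17)q) = 28, so q' = 25481/133.
Then pb = 1248/17 − (2/17)·(25481/133) = 6766/133 and ps = 935/24 + (5/24)·(25481/133) = 10490/133.
Government outlay = subsidy × quantity = 28 × 25481/133 = 101924/19.

Government cost = 101924/19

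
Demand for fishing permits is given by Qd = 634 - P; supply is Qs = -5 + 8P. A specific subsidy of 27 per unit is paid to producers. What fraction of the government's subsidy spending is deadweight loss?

Pre-subsidy: 634 - P = -5 + 8P gives P* = 71, Q* = 563.
With the subsidy, sellers receive Ps = Pb + 27 for each unit, where Pb is the price buyers pay.
Supply in terms of Pb becomes Qs = -5 + 8(Pb + 27) = 211 + 8Pb. Setting this equal to demand: 634 - Pb = 211 + 8Pb, so Pb = 47.
Sellers receive Ps = 47 + 27 = 74; Q' = 634 − 1·47 = 587.
ΔCS = ½(563 + 587)(71 − 47) = 13800; ΔPS = ½(563 + 587)(74 − 71) = 1725.
Government spending = 27 × 587 = 15849.
DWL = ½ × 27 × (587 − 563) = 324; fraction = 324 / 15849 = 12/587.

DWL / government spending = 12/587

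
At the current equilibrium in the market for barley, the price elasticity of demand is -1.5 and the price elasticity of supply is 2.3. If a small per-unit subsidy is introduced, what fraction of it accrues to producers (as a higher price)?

Producer share = 15/38

For a small subsidy around the equilibrium, the benefit split depends on the relative slopes, which at a point are proportional to the elasticities.
Buyer share = εs/(εs + |εd|) = 2.3/(2.3 + 1.5) = 23/38; seller share = |εd|/(εs + |εd|) = 15/38.
So producers capture 15/38 of the subsidy.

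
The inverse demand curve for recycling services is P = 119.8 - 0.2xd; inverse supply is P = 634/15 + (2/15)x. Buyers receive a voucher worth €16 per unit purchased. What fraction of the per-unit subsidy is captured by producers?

Pre-subsidy: 119.8 - 0.2x = 634/15 + (2/15)x gives x* = 232.6 and P* = 73.28.
With the rebate, buyers effectively pay Pb = Ps − 16, where Ps is the price sellers receive.
On the curves, Pb = 119.8 - 0.2x and Ps = 634/15 + (2/15)x; the wedge Ps − Pb = 16 gives 634/15 + (2/15)x − (119.8 - 0.2x) = 16, so x' = 280.6.
Then Pb = 119.8 − 0.2·280.6 = 63.68 and Ps = 634/15 + (2/15)·280.6 = 79.68.
Buyers' price falls by P* − Pb = 73.28 − 63.68 = 9.6; sellers' price rises by Ps − P* = 79.68 − 73.28 = 6.4.
So producers capture 6.4/16 = 0.4 of each unit of subsidy.

Producer share = 0.4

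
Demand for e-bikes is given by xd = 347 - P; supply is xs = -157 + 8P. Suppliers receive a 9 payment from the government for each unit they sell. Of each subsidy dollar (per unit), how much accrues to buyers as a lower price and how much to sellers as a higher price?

Pre-subsidy: 347 - P = -157 + 8P gives P* = 56, x* = 291.
With the subsidy, sellers receive Ps = Pb + 9 for each unit, where Pb is the price buyers pay.
Supply in terms of Pb becomes xs = -157 + 8(Pb + 9) = -85 + 8Pb. Setting this equal to demand: 347 - Pb = -85 + 8Pb, so Pb = 48.
Sellers receive Ps = 48 + 9 = 57; x' = 347 − 1·48 = 299.
Buyers' price falls by P* − Pb = 56 − 48 = 8; sellers' price rises by Ps − P* = 57 − 56 = 1.

Buyers gain 8 per unit; sellers gain 1 per unit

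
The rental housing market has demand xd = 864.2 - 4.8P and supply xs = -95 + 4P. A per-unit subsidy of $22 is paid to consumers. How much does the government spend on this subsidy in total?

Pre-subsidy: 864.2 - 4.8P = -95 + 4P gives P* = 109, x* = 341.
With the rebate, buyers effectively pay Pb = Ps − 22, where Ps is the price sellers receive.
Demand in terms of Ps becomes xd = 864.2 − 4.8(Ps − 22) = 969.8 - 4.8Ps. Setting this equal to supply: 969.8 - 4.8Ps = -95 + 4Ps, so Ps = 121.
Buyers pay Pb = 121 − 22 = 99; x' = -95 + 4·121 = 389.
Government outlay = subsidy × quantity = 22 × 389 = 8558.

Government cost = $8558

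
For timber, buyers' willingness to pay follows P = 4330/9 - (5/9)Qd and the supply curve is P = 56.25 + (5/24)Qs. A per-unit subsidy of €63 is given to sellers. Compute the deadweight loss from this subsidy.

Deadweight loss = 142884/55

Pre-subsidy: 4330/9 - (5/9)Q = 56.25 + (5/24)Q gives Q* = 6118/11 and P* = 5680/33.
With the subsidy, sellers receive Ps = Pb + 63 for each unit, where Pb is the price buyers pay.
On the curves, Pb = 4330/9 - (5/9)Q and Ps = 56.25 + (5/24)Q; the wedge Ps − Pb = 63 gives 56.25 + (5/24)Q − (4330/9 - (5/9)Q) = 63, so Q' = 35126/55.
Then Pb = 4330/9 − (5/9)·(35126/55) = 4168/33 and Ps = 56.25 + (5/24)·(35126/55) = 6247/33.
The subsidy expands output by 35126/55 − 6118/11 = 4536/55 past the efficient level; on those units the gap between marginal cost and willingness to pay runs from 0 up to 63.
DWL = ½ × 63 × 4536/55 = 142884/55.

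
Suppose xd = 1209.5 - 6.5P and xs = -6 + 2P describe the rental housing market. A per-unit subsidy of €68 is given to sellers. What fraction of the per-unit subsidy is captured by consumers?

Consumer share = 4/17

Pre-subsidy: 1209.5 - 6.5P = -6 + 2P gives P* = 143, x* = 280.
With the subsidy, sellers receive Ps = Pb + 68 for each unit, where Pb is the price buyers pay.
Supply in terms of Pb becomes xs = -6 + 2(Pb + 68) = 130 + 2Pb. Setting this equal to demand: 1209.5 - 6.5Pb = 130 + 2Pb, so Pb = 127.
Sellers receive Ps = 127 + 68 = 195; x' = 1209.5 − 6.5·127 = 384.
Buyers' price falls by P* − Pb = 143 − 127 = 16; sellers' price rises by Ps − P* = 195 − 143 = 52.
So consumers capture 16/68 = 4/17 of each unit of subsidy.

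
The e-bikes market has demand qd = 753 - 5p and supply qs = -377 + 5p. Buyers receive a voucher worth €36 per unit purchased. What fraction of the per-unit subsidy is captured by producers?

Producer share = 0.5

Pre-subsidy: 753 - 5p = -377 + 5p gives p* = 113, q* = 188.
With the rebate, buyers effectively pay pb = ps − 36, where ps is the price sellers receive.
Demand in terms of ps becomes qd = 753 − 5(ps − 36) = 933 - 5ps. Setting this equal to supply: 933 - 5ps = -377 + 5ps, so ps = 131.
Buyers pay pb = 131 − 36 = 95; q' = -377 + 5·131 = 278.
Buyers' price falls by p* − pb = 113 − 95 = 18; sellers' price rises by ps − p* = 131 − 113 = 18.
So producers capture 18/36 = 0.5 of each unit of subsidy.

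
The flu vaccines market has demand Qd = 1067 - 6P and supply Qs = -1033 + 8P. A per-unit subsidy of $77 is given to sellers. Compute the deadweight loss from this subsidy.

Pre-subsidy: 1067 - 6P = -1033 + 8P gives P* = 150, Q* = 167.
With the subsidy, sellers receive Ps = Pb + 77 for each unit, where Pb is the price buyers pay.
Supply in terms of Pb becomes Qs = -1033 + 8(Pb + 77) = -417 + 8Pb. Setting this equal to demand: 1067 - 6Pb = -417 + 8Pb, so Pb = 106.
Sellers receive Ps = 106 + 77 = 183; Q' = 1067 − 6·106 = 431.
The subsidy expands output by 431 − 167 = 264 past the efficient level; on those units the gap between marginal cost and willingness to pay runs from 0 up to 77.
DWL = ½ × 77 × 264 = 10164.

Deadweight loss = $10164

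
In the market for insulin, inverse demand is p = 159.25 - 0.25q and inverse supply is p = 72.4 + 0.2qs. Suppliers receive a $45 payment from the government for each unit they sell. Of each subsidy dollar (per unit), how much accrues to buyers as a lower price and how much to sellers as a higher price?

Pre-subsidy: 159.25 - 0.25q = 72.4 + 0.2q gives q* = 193 and p* = 111.
With the subsidy, sellers receive ps = pb + 45 for each unit, where pb is the price buyers pay.
On the curves, pb = 159.25 - 0.25q and ps = 72.4 + 0.2q; the wedge ps − pb = 45 gives 72.4 + 0.2q − (159.25 - 0.25q) = 45, so q' = 293.
Then pb = 159.25 − 0.25·293 = 86 and ps = 72.4 + 0.2·293 = 131.
Buyers' price falls by p* − pb = 111 − 86 = 25; sellers' price rises by ps − p* = 131 − 111 = 20.

Buyers gain $25 per unit; sellers gain $20 per unit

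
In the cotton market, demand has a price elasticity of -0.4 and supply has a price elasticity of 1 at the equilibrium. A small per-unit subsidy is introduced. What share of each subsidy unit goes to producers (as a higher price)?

Producer share = 2/7

For a small subsidy around the equilibrium, the benefit split depends on the relative slopes, which at a point are proportional to the elasticities.
Buyer share = εs/(εs + |εd|) = 1/(1 + 0.4) = 5/7; seller share = |εd|/(εs + |εd|) = 2/7.
So producers capture 2/7 of the subsidy.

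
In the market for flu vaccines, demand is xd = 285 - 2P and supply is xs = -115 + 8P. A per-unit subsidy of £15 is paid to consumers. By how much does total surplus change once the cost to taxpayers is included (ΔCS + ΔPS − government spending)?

Pre-subsidy: 285 - 2P = -115 + 8P gives P* = 40, x* = 205.
With the rebate, buyers effectively pay Pb = Ps − 15, where Ps is the price sellers receive.
Demand in terms of Ps becomes xd = 285 − 2(Ps − 15) = 315 - 2Ps. Setting this equal to supply: 315 - 2Ps = -115 + 8Ps, so Ps = 43.
Buyers pay Pb = 43 − 15 = 28; x' = -115 + 8·43 = 229.
ΔCS = ½(205 + 229)(40 − 28) = 2604; ΔPS = ½(205 + 229)(43 − 40) = 651.
Government spending = 15 × 229 = 3435.
Net change = 2604 + 651 − 3435 = -180. The loss equals the DWL triangle ½·15·24.

Net change in total surplus = -£180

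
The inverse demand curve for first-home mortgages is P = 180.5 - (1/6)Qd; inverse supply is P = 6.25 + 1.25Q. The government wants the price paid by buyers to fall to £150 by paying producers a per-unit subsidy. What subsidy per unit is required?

At a buyer price of 150, quantity demanded is 1083 − 6·150 = 183.
Sellers supply 183 only when they receive Ps = 6.25 + 1.25·183 = 235.
s = Ps − Pb = 235 − 150 = 85.

Required subsidy s = £85 per unit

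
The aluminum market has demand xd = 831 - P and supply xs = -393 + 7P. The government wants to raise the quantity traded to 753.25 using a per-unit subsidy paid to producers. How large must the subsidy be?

Required subsidy s = 86 per unit

At x = 753.25, invert demand for the buyer price: Pb = (831 − 753.25)/1 = 77.75; invert supply for the seller price: Ps = (753.25 − (-393))/7 = 163.75.
The subsidy must fill the gap: s = Ps − Pb = 163.75 − 77.75 = 86.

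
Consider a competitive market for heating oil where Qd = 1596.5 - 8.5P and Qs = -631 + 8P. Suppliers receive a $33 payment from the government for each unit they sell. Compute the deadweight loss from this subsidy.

Pre-subsidy: 1596.5 - 8.5P = -631 + 8P gives P* = 135, Q* = 449.
With the subsidy, sellers receive Ps = Pb + 33 for each unit, where Pb is the price buyers pay.
Supply in terms of Pb becomes Qs = -631 + 8(Pb + 33) = -367 + 8Pb. Setting this equal to demand: 1596.5 - 8.5Pb = -367 + 8Pb, so Pb = 119.
Sellers receive Ps = 119 + 33 = 152; Q' = 1596.5 − 8.5·119 = 585.
The subsidy expands output by 585 − 449 = 136 past the efficient level; on those units the gap between marginal cost and willingness to pay runs from 0 up to 33.
DWL = ½ × 33 × 136 = 2244.

Deadweight loss = $2244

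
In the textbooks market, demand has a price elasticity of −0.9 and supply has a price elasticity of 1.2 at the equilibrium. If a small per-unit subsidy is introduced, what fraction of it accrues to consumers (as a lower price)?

Consumer share = 4/7

For a small subsidy around the equilibrium, the benefit split depends on the relative slopes, which at a point are proportional to the elasticities.
Buyer share = εs/(εs + |εd|) = 1.2/(1.2 + 0.9) = 4/7; seller share = |εd|/(εs + |εd|) = 3/7.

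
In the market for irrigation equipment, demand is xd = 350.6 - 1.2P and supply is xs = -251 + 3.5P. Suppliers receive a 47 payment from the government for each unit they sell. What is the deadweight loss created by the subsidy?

Deadweight loss = 987

Pre-subsidy: 350.6 - 1.2P = -251 + 3.5P gives P* = 128, x* = 197.
With the subsidy, sellers receive Ps = Pb + 47 for each unit, where Pb is the price buyers pay.
Supply in terms of Pb becomes xs = -251 + 3.5(Pb + 47) = -86.5 + 3.5Pb. Setting this equal to demand: 350.6 - 1.2Pb = -86.5 + 3.5Pb, so Pb = 93.
Sellers receive Ps = 93 + 47 = 140; x' = 350.6 − 1.2·93 = 239.
The subsidy expands output by 239 − 197 = 42 past the efficient level; on those units the gap between marginal cost and willingness to pay runs from 0 up to 47.
DWL = ½ × 47 × 42 = 987.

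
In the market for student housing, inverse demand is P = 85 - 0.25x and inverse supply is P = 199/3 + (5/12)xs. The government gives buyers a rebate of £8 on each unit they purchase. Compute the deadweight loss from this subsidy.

Pre-subsidy: 85 - 0.25x = 199/3 + (5/12)x gives x* = 28 and P* = 78.
With the rebate, buyers effectively pay Pb = Ps − 8, where Ps is the price sellers receive.
On the curves, Pb = 85 - 0.25x and Ps = 199/3 + (5/12)x; the wedge Ps − Pb = 8 gives 199/3 + (5/12)x − (85 - 0.25x) = 8, so x' = 40.
Then Pb = 85 − 0.25·40 = 75 and Ps = 199/3 + (5/12)·40 = 83.
The subsidy expands output by 40 − 28 = 12 past the efficient level; on those units the gap between marginal cost and willingness to pay runs from 0 up to 8.
DWL = ½ × 8 × 12 = 48.

Deadweight loss = £48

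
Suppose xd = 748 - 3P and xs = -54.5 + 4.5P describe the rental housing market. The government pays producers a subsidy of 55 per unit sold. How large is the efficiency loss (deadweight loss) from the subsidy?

Pre-subsidy: 748 - 3P = -54.5 + 4.5P gives P* = 107, x* = 427.
With the subsidy, sellers receive Ps = Pb + 55 for each unit, where Pb is the price buyers pay.
Supply in terms of Pb becomes xs = -54.5 + 4.5(Pb + 55) = 193 + 4.5Pb. Setting this equal to demand: 748 - 3Pb = 193 + 4.5Pb, so Pb = 74.
Sellers receive Ps = 74 + 55 = 129; x' = 748 − 3·74 = 526.
The subsidy expands output by 526 − 427 = 99 past the efficient level; on those units the gap between marginal cost and willingness to pay runs from 0 up to 55.
DWL = ½ × 55 × 99 = 2722.5.

Deadweight loss = 2722.5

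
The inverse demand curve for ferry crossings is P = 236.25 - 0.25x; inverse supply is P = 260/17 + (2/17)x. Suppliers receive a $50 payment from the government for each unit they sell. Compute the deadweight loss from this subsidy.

Pre-subsidy: 236.25 - 0.25x = 260/17 + (2/17)x gives x* = 601 and P* = 86.
With the subsidy, sellers receive Ps = Pb + 50 for each unit, where Pb is the price buyers pay.
On the curves, Pb = 236.25 - 0.25x and Ps = 260/17 + (2/17)x; the wedge Ps − Pb = 50 gives 260/17 + (2/17)x − (236.25 - 0.25x) = 50, so x' = 737.
Then Pb = 236.25 − 0.25·737 = 52 and Ps = 260/17 + (2/17)·737 = 102.
The subsidy expands output by 737 − 601 = 136 past the efficient level; on those units the gap between marginal cost and willingness to pay runs from 0 up to 50.
DWL = ½ × 50 × 136 = 3400.

Deadweight loss = $3400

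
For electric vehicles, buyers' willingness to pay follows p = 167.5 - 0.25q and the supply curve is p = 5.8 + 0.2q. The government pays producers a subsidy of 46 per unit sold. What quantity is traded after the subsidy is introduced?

q' = 4154/9

Pre-subsidy: 167.5 - 0.25q = 5.8 + 0.2q gives q* = 1078/3 and p* = 233/3.
With the subsidy, sellers receive ps = pb + 46 for each unit, where pb is the price buyers pay.
On the curves, pb = 167.5 - 0.25q and ps = 5.8 + 0.2q; the wedge ps − pb = 46 gives 5.8 + 0.2q − (167.5 - 0.25q) = 46, so q' = 4154/9.
Then pb = 167.5 − 0.25·(4154/9) = 469/9 and ps = 5.8 + 0.2·(4154/9) = 883/9.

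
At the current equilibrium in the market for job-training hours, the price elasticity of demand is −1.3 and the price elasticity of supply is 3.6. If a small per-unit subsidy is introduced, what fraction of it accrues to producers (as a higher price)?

Producer share = 13/49

For a small subsidy around the equilibrium, the benefit split depends on the relative slopes, which at a point are proportional to the elasticities.
Buyer share = εs/(εs + |εd|) = 3.6/(3.6 + 1.3) = 36/49; seller share = |εd|/(εs + |εd|) = 13/49.
So producers capture 13/49 of the subsidy.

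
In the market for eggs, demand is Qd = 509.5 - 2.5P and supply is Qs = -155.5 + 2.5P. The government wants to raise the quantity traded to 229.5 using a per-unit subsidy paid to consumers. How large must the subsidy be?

At Q = 229.5, invert demand for the buyer price: Pb = (509.5 − 229.5)/2.5 = 112; invert supply for the seller price: Ps = (229.5 − (-155.5))/2.5 = 154.
The subsidy must fill the gap: s = Ps − Pb = 154 − 112 = 42.

Required subsidy s = 42 per unit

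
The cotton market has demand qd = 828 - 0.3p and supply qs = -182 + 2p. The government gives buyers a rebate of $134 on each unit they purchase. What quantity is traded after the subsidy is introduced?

q' = 16818/23

Pre-subsidy: 828 - 0.3p = -182 + 2p gives p* = 10100/23, q* = 16014/23.
With the rebate, buyers effectively pay pb = ps − 134, where ps is the price sellers receive.
Demand in terms of ps becomes qd = 828 − 0.3(ps − 134) = 868.2 - 0.3ps. Setting this equal to supply: 868.2 - 0.3ps = -182 + 2ps, so ps = 10502/23.
Buyers pay pb = 10502/23 − 134 = 7420/23; q' = -182 + 2·(10502/23) = 16818/23.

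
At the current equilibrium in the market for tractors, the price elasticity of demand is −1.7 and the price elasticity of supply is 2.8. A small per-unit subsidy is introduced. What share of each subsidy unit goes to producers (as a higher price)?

For a small subsidy around the equilibrium, the benefit split depends on the relative slopes, which at a point are proportional to the elasticities.
Buyer share = εs/(εs + |εd|) = 2.8/(2.8 + 1.7) = 28/45; seller share = |εd|/(εs + |εd|) = 17/45.
So producers capture 17/45 of the subsidy.

Producer share = 17/45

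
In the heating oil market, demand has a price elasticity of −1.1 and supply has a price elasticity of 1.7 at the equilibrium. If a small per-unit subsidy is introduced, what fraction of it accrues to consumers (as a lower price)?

Consumer share = 17/28

For a small subsidy around the equilibrium, the benefit split depends on the relative slopes, which at a point are proportional to the elasticities.
Buyer share = εs/(εs + |εd|) = 1.7/(1.7 + 1.1) = 17/28; seller share = |εd|/(εs + |εd|) = 11/28.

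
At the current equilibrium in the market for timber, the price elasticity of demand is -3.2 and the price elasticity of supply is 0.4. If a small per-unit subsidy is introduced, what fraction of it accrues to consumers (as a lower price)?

Consumer share = 1/9

For a small subsidy around the equilibrium, the benefit split depends on the relative slopes, which at a point are proportional to the elasticities.
Buyer share = εs/(εs + |εd|) = 0.4/(0.4 + 3.2) = 1/9; seller share = |εd|/(εs + |εd|) = 8/9.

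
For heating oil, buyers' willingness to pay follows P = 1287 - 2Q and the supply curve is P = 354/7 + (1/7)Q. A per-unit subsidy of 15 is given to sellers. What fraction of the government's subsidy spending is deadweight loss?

Pre-subsidy: 1287 - 2Q = 354/7 + (1/7)Q gives Q* = 577 and P* = 133.
With the subsidy, sellers receive Ps = Pb + 15 for each unit, where Pb is the price buyers pay.
On the curves, Pb = 1287 - 2Q and Ps = 354/7 + (1/7)Q; the wedge Ps − Pb = 15 gives 354/7 + (1/7)Q − (1287 - 2Q) = 15, so Q' = 584.
Then Pb = 1287 − 2·584 = 119 and Ps = 354/7 + (1/7)·584 = 134.
ΔCS = ½(577 + 584)(133 − 119) = 8127; ΔPS = ½(577 + 584)(134 − 133) = 580.5.
Government spending = 15 × 584 = 8760.
DWL = ½ × 15 × (584 − 577) = 52.5; fraction = 52.5 / 8760 = 7/1168.

DWL / government spending = 7/1168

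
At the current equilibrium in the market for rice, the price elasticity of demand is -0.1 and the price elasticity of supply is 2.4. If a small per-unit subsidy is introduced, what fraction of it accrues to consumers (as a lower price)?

For a small subsidy around the equilibrium, the benefit split depends on the relative slopes, which at a point are proportional to the elasticities.
Buyer share = εs/(εs + |εd|) = 2.4/(2.4 + 0.1) = 0.96; seller share = |εd|/(εs + |εd|) = 0.04.

Consumer share = 0.96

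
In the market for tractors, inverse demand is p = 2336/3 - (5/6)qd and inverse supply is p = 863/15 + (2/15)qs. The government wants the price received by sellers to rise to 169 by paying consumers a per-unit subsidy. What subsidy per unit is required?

Required subsidy s = 87 per unit

At a seller price of 169, quantity supplied is -431.5 + 7.5·169 = 836.
Buyers absorb 836 only when they pay pb = 2336/3 − (5/6)·836 = 82.
s = ps − pb = 169 − 82 = 87.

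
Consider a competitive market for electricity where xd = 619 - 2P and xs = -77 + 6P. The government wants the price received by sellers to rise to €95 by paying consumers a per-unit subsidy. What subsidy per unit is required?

At a seller price of 95, quantity supplied is -77 + 6·95 = 493.
Buyers absorb 493 only when they pay Pb with 619 − 2·Pb = 493, i.e. Pb = 63.
s = Ps − Pb = 95 − 63 = 32.

Required subsidy s = €32 per unit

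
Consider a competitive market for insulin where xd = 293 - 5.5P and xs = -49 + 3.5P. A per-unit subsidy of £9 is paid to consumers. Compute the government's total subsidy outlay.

Government cost = £929.25

Pre-subsidy: 293 - 5.5P = -49 + 3.5P gives P* = 38, x* = 84.
With the rebate, buyers effectively pay Pb = Ps − 9, where Ps is the price sellers receive.
Demand in terms of Ps becomes xd = 293 − 5.5(Ps − 9) = 342.5 - 5.5Ps. Setting this equal to supply: 342.5 - 5.5Ps = -49 + 3.5Ps, so Ps = 43.5.
Buyers pay Pb = 43.5 − 9 = 34.5; x' = -49 + 3.5·43.5 = 103.25.
Government outlay = subsidy × quantity = 9 × 103.25 = 929.25.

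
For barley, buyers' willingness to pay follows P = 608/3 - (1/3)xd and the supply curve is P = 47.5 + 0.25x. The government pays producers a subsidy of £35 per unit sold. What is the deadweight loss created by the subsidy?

Pre-subsidy: 608/3 - (1/3)x = 47.5 + 0.25x gives x* = 266 and P* = 114.
With the subsidy, sellers receive Ps = Pb + 35 for each unit, where Pb is the price buyers pay.
On the curves, Pb = 608/3 - (1/3)x and Ps = 47.5 + 0.25x; the wedge Ps − Pb = 35 gives 47.5 + 0.25x − (608/3 - (1/3)x) = 35, so x' = 326.
Then Pb = 608/3 − (1/3)·326 = 94 and Ps = 47.5 + 0.25·326 = 129.
The subsidy expands output by 326 − 266 = 60 past the efficient level; on those units the gap between marginal cost and willingness to pay runs from 0 up to 35.
DWL = ½ × 35 × 60 = 1050.

Deadweight loss = £1050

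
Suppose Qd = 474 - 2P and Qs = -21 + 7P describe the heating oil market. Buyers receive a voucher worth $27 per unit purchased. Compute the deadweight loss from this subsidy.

Pre-subsidy: 474 - 2P = -21 + 7P gives P* = 55, Q* = 364.
With the rebate, buyers effectively pay Pb = Ps − 27, where Ps is the price sellers receive.
Demand in terms of Ps becomes Qd = 474 − 2(Ps − 27) = 528 - 2Ps. Setting this equal to supply: 528 - 2Ps = -21 + 7Ps, so Ps = 61.
Buyers pay Pb = 61 − 27 = 34; Q' = -21 + 7·61 = 406.
The subsidy expands output by 406 − 364 = 42 past the efficient level; on those units the gap between marginal cost and willingness to pay runs from 0 up to 27.
DWL = ½ × 27 × 42 = 567.

Deadweight loss = $567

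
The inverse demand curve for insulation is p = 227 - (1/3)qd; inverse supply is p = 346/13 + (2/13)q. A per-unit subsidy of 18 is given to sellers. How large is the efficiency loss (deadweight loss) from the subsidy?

Deadweight loss = 6318/19

Pre-subsidy: 227 - (1/3)q = 346/13 + (2/13)q gives q* = 7815/19 and p* = 1708/19.
With the subsidy, sellers receive ps = pb + 18 for each unit, where pb is the price buyers pay.
On the curves, pb = 227 - (1/3)q and ps = 346/13 + (2/13)q; the wedge ps − pb = 18 gives 346/13 + (2/13)q − (227 - (1/3)q) = 18, so q' = 8517/19.
Then pb = 227 − (1/3)·(8517/19) = 1474/19 and ps = 346/13 + (2/13)·(8517/19) = 1816/19.
The subsidy expands output by 8517/19 − 7815/19 = 702/19 past the efficient level; on those units the gap between marginal cost and willingness to pay runs from 0 up to 18.
DWL = ½ × 18 × 702/19 = 6318/19.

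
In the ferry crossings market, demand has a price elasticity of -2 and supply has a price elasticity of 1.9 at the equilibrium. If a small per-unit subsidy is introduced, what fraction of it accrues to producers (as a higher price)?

Producer share = 20/39

For a small subsidy around the equilibrium, the benefit split depends on the relative slopes, which at a point are proportional to the elasticities.
Buyer share = εs/(εs + |εd|) = 1.9/(1.9 + 2) = 19/39; seller share = |εd|/(εs + |εd|) = 20/39.
So producers capture 20/39 of the subsidy.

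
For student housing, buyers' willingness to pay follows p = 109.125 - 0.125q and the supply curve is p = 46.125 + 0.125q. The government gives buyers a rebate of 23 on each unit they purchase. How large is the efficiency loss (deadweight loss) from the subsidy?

Deadweight loss = 1058

Pre-subsidy: 109.125 - 0.125q = 46.125 + 0.125q gives q* = 252 and p* = 77.625.
With the rebate, buyers effectively pay pb = ps − 23, where ps is the price sellers receive.
On the curves, pb = 109.125 - 0.125q and ps = 46.125 + 0.125q; the wedge ps − pb = 23 gives 46.125 + 0.125q − (109.125 - 0.125q) = 23, so q' = 344.
Then pb = 109.125 − 0.125·344 = 66.125 and ps = 46.125 + 0.125·344 = 89.125.
The subsidy expands output by 344 − 252 = 92 past the efficient level; on those units the gap between marginal cost and willingness to pay runs from 0 up to 23.
DWL = ½ × 23 × 92 = 1058.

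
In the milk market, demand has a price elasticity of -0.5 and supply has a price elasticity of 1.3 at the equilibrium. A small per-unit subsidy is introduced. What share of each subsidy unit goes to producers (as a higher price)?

Producer share = 5/18

For a small subsidy around the equilibrium, the benefit split depends on the relative slopes, which at a point are proportional to the elasticities.
Buyer share = εs/(εs + |εd|) = 1.3/(1.3 + 0.5) = 13/18; seller share = |εd|/(εs + |εd|) = 5/18.
So producers capture 5/18 of the subsidy.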